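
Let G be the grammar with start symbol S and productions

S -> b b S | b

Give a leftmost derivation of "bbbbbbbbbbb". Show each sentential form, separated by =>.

S => bbS   [S -> b b S]
bbS => bbbbS   [S -> b b S]
bbbbS => bbbbbbS   [S -> b b S]
bbbbbbS => bbbbbbbbS   [S -> b b S]
bbbbbbbbS => bbbbbbbbbbS   [S -> b b S]
bbbbbbbbbbS => bbbbbbbbbbb   [S -> b]

S => bbS => bbbbS => bbbbbbS => bbbbbbbbS => bbbbbbbbbbS => bbbbbbbbbbb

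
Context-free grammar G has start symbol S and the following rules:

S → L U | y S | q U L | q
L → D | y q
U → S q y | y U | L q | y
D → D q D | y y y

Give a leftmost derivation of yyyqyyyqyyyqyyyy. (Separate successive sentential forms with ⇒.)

S ⇒ LU ⇒ DU ⇒ DqDU ⇒ DqDqDU ⇒ DqDqDqDU ⇒ yyyqDqDqDU ⇒ yyyqyyyqDqDU ⇒ yyyqyyyqyyyqDU ⇒ yyyqyyyqyyyqyyyU ⇒ yyyqyyyqyyyqyyyy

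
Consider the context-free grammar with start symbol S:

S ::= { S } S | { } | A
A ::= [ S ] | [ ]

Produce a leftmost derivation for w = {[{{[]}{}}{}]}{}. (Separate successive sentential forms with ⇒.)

S⇒{S}S⇒{A}S⇒{[S]}S⇒{[{S}S]}S⇒{[{{S}S}S]}S⇒{[{{A}S}S]}S⇒{[{{[]}S}S]}S⇒{[{{[]}{}}S]}S⇒{[{{[]}{}}{}]}S⇒{[{{[]}{}}{}]}{}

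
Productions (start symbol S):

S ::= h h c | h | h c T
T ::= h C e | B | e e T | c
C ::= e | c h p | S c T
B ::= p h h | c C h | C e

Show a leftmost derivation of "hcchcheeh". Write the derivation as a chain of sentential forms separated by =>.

S => hcT   [S ::= h c T]
hcT => hcB   [T ::= B]
hcB => hccCh   [B ::= c C h]
hccCh => hccScTh   [C ::= S c T]
hccScTh => hcchcTh   [S ::= h]
hcchcTh => hcchchCeh   [T ::= h C e]
hcchchCeh => hcchcheeh   [C ::= e]

S=>hcT=>hcB=>hccCh=>hccScTh=>hcchcTh=>hcchchCeh=>hcchcheeh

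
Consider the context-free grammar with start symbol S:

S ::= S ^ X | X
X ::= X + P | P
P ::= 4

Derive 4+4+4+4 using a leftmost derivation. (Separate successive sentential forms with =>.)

S => X => X+P => X+P+P => X+P+P+P => P+P+P+P => 4+P+P+P => 4+4+P+P => 4+4+4+P => 4+4+4+4

S => X   [S ::= X]
X => X+P   [X ::= X + P]
X+P => X+P+P   [X ::= X + P]
X+P+P => X+P+P+P   [X ::= X + P]
X+P+P+P => P+P+P+P   [X ::= P]
P+P+P+P => 4+P+P+P   [P ::= 4]
4+P+P+P => 4+4+P+P   [P ::= 4]
4+4+P+P => 4+4+4+P   [P ::= 4]
4+4+4+P => 4+4+4+4   [P ::= 4]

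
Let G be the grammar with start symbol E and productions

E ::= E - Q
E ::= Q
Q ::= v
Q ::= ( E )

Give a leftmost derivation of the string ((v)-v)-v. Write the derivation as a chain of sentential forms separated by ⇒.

E ⇒ E-Q   [E ::= E - Q]
E-Q ⇒ Q-Q   [E ::= Q]
Q-Q ⇒ (E)-Q   [Q ::= ( E )]
(E)-Q ⇒ (E-Q)-Q   [E ::= E - Q]
(E-Q)-Q ⇒ (Q-Q)-Q   [E ::= Q]
(Q-Q)-Q ⇒ ((E)-Q)-Q   [Q ::= ( E )]
((E)-Q)-Q ⇒ ((Q)-Q)-Q   [E ::= Q]
((Q)-Q)-Q ⇒ ((v)-Q)-Q   [Q ::= v]
((v)-Q)-Q ⇒ ((v)-v)-Q   [Q ::= v]
((v)-v)-Q ⇒ ((v)-v)-v   [Q ::= v]

E ⇒ E-Q ⇒ Q-Q ⇒ (E)-Q ⇒ (E-Q)-Q ⇒ (Q-Q)-Q ⇒ ((E)-Q)-Q ⇒ ((Q)-Q)-Q ⇒ ((v)-Q)-Q ⇒ ((v)-v)-Q ⇒ ((v)-v)-v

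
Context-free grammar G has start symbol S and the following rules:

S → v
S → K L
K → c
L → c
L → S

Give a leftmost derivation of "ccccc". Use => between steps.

S=>KL=>cL=>cS=>cKL=>ccL=>ccS=>ccKL=>cccL=>cccS=>cccKL=>ccccL=>ccccc

S => KL   [S → K L]
KL => cL   [K → c]
cL => cS   [L → S]
cS => cKL   [S → K L]
cKL => ccL   [K → c]
ccL => ccS   [L → S]
ccS => ccKL   [S → K L]
ccKL => cccL   [K → c]
cccL => cccS   [L → S]
cccS => cccKL   [S → K L]
cccKL => ccccL   [K → c]
ccccL => ccccc   [L → c]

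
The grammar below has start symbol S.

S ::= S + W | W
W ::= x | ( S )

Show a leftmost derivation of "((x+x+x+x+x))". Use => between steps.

S => W   [S ::= W]
W => (S)   [W ::= ( S )]
(S) => (W)   [S ::= W]
(W) => ((S))   [W ::= ( S )]
((S)) => ((S+W))   [S ::= S + W]
((S+W)) => ((S+W+W))   [S ::= S + W]
((S+W+W)) => ((S+W+W+W))   [S ::= S + W]
((S+W+W+W)) => ((S+W+W+W+W))   [S ::= S + W]
((S+W+W+W+W)) => ((W+W+W+W+W))   [S ::= W]
((W+W+W+W+W)) => ((x+W+W+W+W))   [W ::= x]
((x+W+W+W+W)) => ((x+x+W+W+W))   [W ::= x]
((x+x+W+W+W)) => ((x+x+x+W+W))   [W ::= x]
((x+x+x+W+W)) => ((x+x+x+x+W))   [W ::= x]
((x+x+x+x+W)) => ((x+x+x+x+x))   [W ::= x]

S=>W=>(S)=>(W)=>((S))=>((S+W))=>((S+W+W))=>((S+W+W+W))=>((S+W+W+W+W))=>((W+W+W+W+W))=>((x+W+W+W+W))=>((x+x+W+W+W))=>((x+x+x+W+W))=>((x+x+x+x+W))=>((x+x+x+x+x))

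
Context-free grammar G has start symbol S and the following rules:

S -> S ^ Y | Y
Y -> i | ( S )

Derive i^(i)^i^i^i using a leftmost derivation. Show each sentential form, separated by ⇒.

S ⇒ S^Y ⇒ S^Y^Y ⇒ S^Y^Y^Y ⇒ S^Y^Y^Y^Y ⇒ Y^Y^Y^Y^Y ⇒ i^Y^Y^Y^Y ⇒ i^(S)^Y^Y^Y ⇒ i^(Y)^Y^Y^Y ⇒ i^(i)^Y^Y^Y ⇒ i^(i)^i^Y^Y ⇒ i^(i)^i^i^Y ⇒ i^(i)^i^i^i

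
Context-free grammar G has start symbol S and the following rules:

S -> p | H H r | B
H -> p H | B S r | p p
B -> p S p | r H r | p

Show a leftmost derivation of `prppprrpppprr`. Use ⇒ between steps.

S ⇒ HHr   [S -> H H r]
HHr ⇒ BSrHr   [H -> B S r]
BSrHr ⇒ pSrHr   [B -> p]
pSrHr ⇒ pBrHr   [S -> B]
pBrHr ⇒ prHrrHr   [B -> r H r]
prHrrHr ⇒ prpHrrHr   [H -> p H]
prpHrrHr ⇒ prppprrHr   [H -> p p]
prppprrHr ⇒ prppprrpHr   [H -> p H]
prppprrpHr ⇒ prppprrppHr   [H -> p H]
prppprrppHr ⇒ prppprrppBSrr   [H -> B S r]
prppprrppBSrr ⇒ prppprrpppSrr   [B -> p]
prppprrpppSrr ⇒ prppprrpppprr   [S -> p]

S ⇒ HHr ⇒ BSrHr ⇒ pSrHr ⇒ pBrHr ⇒ prHrrHr ⇒ prpHrrHr ⇒ prppprrHr ⇒ prppprrpHr ⇒ prppprrppHr ⇒ prppprrppBSrr ⇒ prppprrpppSrr ⇒ prppprrpppprr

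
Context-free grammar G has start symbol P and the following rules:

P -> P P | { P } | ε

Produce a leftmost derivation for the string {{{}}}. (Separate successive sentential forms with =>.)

P => {P}   [P -> { P }]
{P} => {{P}}   [P -> { P }]
{{P}} => {{PP}}   [P -> P P]
{{PP}} => {{{P}P}}   [P -> { P }]
{{{P}P}} => {{{}P}}   [P -> ε]
{{{}P}} => {{{}}}   [P -> ε]

P=>{P}=>{{P}}=>{{PP}}=>{{{P}P}}=>{{{}P}}=>{{{}}}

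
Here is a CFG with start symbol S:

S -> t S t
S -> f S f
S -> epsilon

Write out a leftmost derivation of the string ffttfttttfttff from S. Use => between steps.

S => fSf => ffSff => fftStff => ffttSttff => ffttfSfttff => ffttftStfttff => ffttfttSttfttff => ffttfttttfttff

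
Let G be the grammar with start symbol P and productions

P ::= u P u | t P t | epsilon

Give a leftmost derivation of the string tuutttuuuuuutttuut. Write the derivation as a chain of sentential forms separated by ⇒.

P ⇒ tPt ⇒ tuPut ⇒ tuuPuut ⇒ tuutPtuut ⇒ tuuttPttuut ⇒ tuutttPtttuut ⇒ tuutttuPutttuut ⇒ tuutttuuPuutttuut ⇒ tuutttuuuPuuutttuut ⇒ tuutttuuuuuutttuut

P ⇒ tPt   [P ::= t P t]
tPt ⇒ tuPut   [P ::= u P u]
tuPut ⇒ tuuPuut   [P ::= u P u]
tuuPuut ⇒ tuutPtuut   [P ::= t P t]
tuutPtuut ⇒ tuuttPttuut   [P ::= t P t]
tuuttPttuut ⇒ tuutttPtttuut   [P ::= t P t]
tuutttPtttuut ⇒ tuutttuPutttuut   [P ::= u P u]
tuutttuPutttuut ⇒ tuutttuuPuutttuut   [P ::= u P u]
tuutttuuPuutttuut ⇒ tuutttuuuPuuutttuut   [P ::= u P u]
tuutttuuuPuuutttuut ⇒ tuutttuuuuuutttuut   [P ::= epsilon]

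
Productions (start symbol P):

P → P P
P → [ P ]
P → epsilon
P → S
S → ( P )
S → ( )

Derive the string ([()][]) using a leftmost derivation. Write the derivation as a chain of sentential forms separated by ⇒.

P ⇒ S ⇒ (P) ⇒ (PP) ⇒ (PPP) ⇒ ([P]PP) ⇒ ([S]PP) ⇒ ([()]PP) ⇒ ([()][P]P) ⇒ ([()][]P) ⇒ ([()][])

P ⇒ S   [P → S]
S ⇒ (P)   [S → ( P )]
(P) ⇒ (PP)   [P → P P]
(PP) ⇒ (PPP)   [P → P P]
(PPP) ⇒ ([P]PP)   [P → [ P ]]
([P]PP) ⇒ ([S]PP)   [P → S]
([S]PP) ⇒ ([()]PP)   [S → ( )]
([()]PP) ⇒ ([()][P]P)   [P → [ P ]]
([()][P]P) ⇒ ([()][]P)   [P → epsilon]
([()][]P) ⇒ ([()][])   [P → epsilon]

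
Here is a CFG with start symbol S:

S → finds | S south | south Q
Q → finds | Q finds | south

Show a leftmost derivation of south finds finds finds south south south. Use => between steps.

S => S south => S south south => S south south south => south Q south south south => south Q finds south south south => south Q finds finds south south south => south finds finds finds south south south

S => S south   [S → S south]
S south => S south south   [S → S south]
S south south => S south south south   [S → S south]
S south south south => south Q south south south   [S → south Q]
south Q south south south => south Q finds south south south   [Q → Q finds]
south Q finds south south south => south Q finds finds south south south   [Q → Q finds]
south Q finds finds south south south => south finds finds finds south south south   [Q → finds]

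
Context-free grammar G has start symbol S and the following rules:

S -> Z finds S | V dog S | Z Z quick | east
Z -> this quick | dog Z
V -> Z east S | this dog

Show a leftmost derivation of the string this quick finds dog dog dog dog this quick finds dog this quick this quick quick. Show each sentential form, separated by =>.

S => Z finds S => this quick finds S => this quick finds Z finds S => this quick finds dog Z finds S => this quick finds dog dog Z finds S => this quick finds dog dog dog Z finds S => this quick finds dog dog dog dog Z finds S => this quick finds dog dog dog dog this quick finds S => this quick finds dog dog dog dog this quick finds Z Z quick => this quick finds dog dog dog dog this quick finds dog Z Z quick => this quick finds dog dog dog dog this quick finds dog this quick Z quick => this quick finds dog dog dog dog this quick finds dog this quick this quick quick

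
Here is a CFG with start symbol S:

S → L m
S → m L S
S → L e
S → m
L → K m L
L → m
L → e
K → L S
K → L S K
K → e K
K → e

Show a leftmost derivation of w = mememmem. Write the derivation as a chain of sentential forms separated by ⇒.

S ⇒ mLS   [S → m L S]
mLS ⇒ mKmLS   [L → K m L]
mKmLS ⇒ mLSmLS   [K → L S]
mLSmLS ⇒ mKmLSmLS   [L → K m L]
mKmLSmLS ⇒ memLSmLS   [K → e]
memLSmLS ⇒ memeSmLS   [L → e]
memeSmLS ⇒ mememmLS   [S → m]
mememmLS ⇒ mememmeS   [L → e]
mememmeS ⇒ mememmem   [S → m]

S⇒mLS⇒mKmLS⇒mLSmLS⇒mKmLSmLS⇒memLSmLS⇒memeSmLS⇒mememmLS⇒mememmeS⇒mememmem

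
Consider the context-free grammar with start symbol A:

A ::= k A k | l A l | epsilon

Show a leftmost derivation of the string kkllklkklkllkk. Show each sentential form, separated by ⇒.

A ⇒ kAk ⇒ kkAkk ⇒ kklAlkk ⇒ kkllAllkk ⇒ kkllkAkllkk ⇒ kkllklAlkllkk ⇒ kkllklkAklkllkk ⇒ kkllklkklkllkk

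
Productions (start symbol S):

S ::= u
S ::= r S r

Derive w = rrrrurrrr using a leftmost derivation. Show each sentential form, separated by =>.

S => rSr => rrSrr => rrrSrrr => rrrrSrrrr => rrrrurrrr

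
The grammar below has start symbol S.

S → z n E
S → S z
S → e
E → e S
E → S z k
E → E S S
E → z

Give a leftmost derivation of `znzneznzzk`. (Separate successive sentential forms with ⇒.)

S⇒znE⇒znSzk⇒znznEzk⇒znzneSzk⇒znzneznEzk⇒znzneznzzk

S ⇒ znE   [S → z n E]
znE ⇒ znSzk   [E → S z k]
znSzk ⇒ znznEzk   [S → z n E]
znznEzk ⇒ znzneSzk   [E → e S]
znzneSzk ⇒ znzneznEzk   [S → z n E]
znzneznEzk ⇒ znzneznzzk   [E → z]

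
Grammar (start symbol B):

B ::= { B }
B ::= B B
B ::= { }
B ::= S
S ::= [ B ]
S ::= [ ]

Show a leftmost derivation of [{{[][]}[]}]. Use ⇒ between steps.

B ⇒ S ⇒ [B] ⇒ [{B}] ⇒ [{BB}] ⇒ [{{B}B}] ⇒ [{{BB}B}] ⇒ [{{SB}B}] ⇒ [{{[]B}B}] ⇒ [{{[]S}B}] ⇒ [{{[][]}B}] ⇒ [{{[][]}S}] ⇒ [{{[][]}[]}]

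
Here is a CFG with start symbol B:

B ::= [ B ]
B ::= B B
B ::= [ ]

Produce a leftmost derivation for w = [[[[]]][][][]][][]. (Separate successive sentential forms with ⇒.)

B ⇒ BB ⇒ BBB ⇒ [B]BB ⇒ [BB]BB ⇒ [BBB]BB ⇒ [BBBB]BB ⇒ [[B]BBB]BB ⇒ [[[B]]BBB]BB ⇒ [[[[]]]BBB]BB ⇒ [[[[]]][]BB]BB ⇒ [[[[]]][][]B]BB ⇒ [[[[]]][][][]]BB ⇒ [[[[]]][][][]][]B ⇒ [[[[]]][][][]][][]

B ⇒ BB   [B ::= B B]
BB ⇒ BBB   [B ::= B B]
BBB ⇒ [B]BB   [B ::= [ B ]]
[B]BB ⇒ [BB]BB   [B ::= B B]
[BB]BB ⇒ [BBB]BB   [B ::= B B]
[BBB]BB ⇒ [BBBB]BB   [B ::= B B]
[BBBB]BB ⇒ [[B]BBB]BB   [B ::= [ B ]]
[[B]BBB]BB ⇒ [[[B]]BBB]BB   [B ::= [ B ]]
[[[B]]BBB]BB ⇒ [[[[]]]BBB]BB   [B ::= [ ]]
[[[[]]]BBB]BB ⇒ [[[[]]][]BB]BB   [B ::= [ ]]
[[[[]]][]BB]BB ⇒ [[[[]]][][]B]BB   [B ::= [ ]]
[[[[]]][][]B]BB ⇒ [[[[]]][][][]]BB   [B ::= [ ]]
[[[[]]][][][]]BB ⇒ [[[[]]][][][]][]B   [B ::= [ ]]
[[[[]]][][][]][]B ⇒ [[[[]]][][][]][][]   [B ::= [ ]]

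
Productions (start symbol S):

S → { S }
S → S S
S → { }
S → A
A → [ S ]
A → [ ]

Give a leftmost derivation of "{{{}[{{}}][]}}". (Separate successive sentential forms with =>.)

S => {S} => {{S}} => {{SS}} => {{{}S}} => {{{}SS}} => {{{}AS}} => {{{}[S]S}} => {{{}[{S}]S}} => {{{}[{{}}]S}} => {{{}[{{}}]A}} => {{{}[{{}}][]}}

S => {S}   [S → { S }]
{S} => {{S}}   [S → { S }]
{{S}} => {{SS}}   [S → S S]
{{SS}} => {{{}S}}   [S → { }]
{{{}S}} => {{{}SS}}   [S → S S]
{{{}SS}} => {{{}AS}}   [S → A]
{{{}AS}} => {{{}[S]S}}   [A → [ S ]]
{{{}[S]S}} => {{{}[{S}]S}}   [S → { S }]
{{{}[{S}]S}} => {{{}[{{}}]S}}   [S → { }]
{{{}[{{}}]S}} => {{{}[{{}}]A}}   [S → A]
{{{}[{{}}]A}} => {{{}[{{}}][]}}   [A → [ ]]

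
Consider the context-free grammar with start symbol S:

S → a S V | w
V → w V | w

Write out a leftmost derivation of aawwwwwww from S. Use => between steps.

S=>aSV=>aaSVV=>aawVV=>aawwVV=>aawwwVV=>aawwwwV=>aawwwwwV=>aawwwwwwV=>aawwwwwww

S => aSV   [S → a S V]
aSV => aaSVV   [S → a S V]
aaSVV => aawVV   [S → w]
aawVV => aawwVV   [V → w V]
aawwVV => aawwwVV   [V → w V]
aawwwVV => aawwwwV   [V → w]
aawwwwV => aawwwwwV   [V → w V]
aawwwwwV => aawwwwwwV   [V → w V]
aawwwwwwV => aawwwwwww   [V → w]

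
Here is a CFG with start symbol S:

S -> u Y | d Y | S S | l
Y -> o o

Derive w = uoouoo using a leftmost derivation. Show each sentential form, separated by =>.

S => SS => uYS => uooS => uoouY => uoouoo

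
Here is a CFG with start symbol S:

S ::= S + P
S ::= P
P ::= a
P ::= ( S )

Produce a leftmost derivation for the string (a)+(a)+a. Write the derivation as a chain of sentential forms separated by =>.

S => S+P   [S ::= S + P]
S+P => S+P+P   [S ::= S + P]
S+P+P => P+P+P   [S ::= P]
P+P+P => (S)+P+P   [P ::= ( S )]
(S)+P+P => (P)+P+P   [S ::= P]
(P)+P+P => (a)+P+P   [P ::= a]
(a)+P+P => (a)+(S)+P   [P ::= ( S )]
(a)+(S)+P => (a)+(P)+P   [S ::= P]
(a)+(P)+P => (a)+(a)+P   [P ::= a]
(a)+(a)+P => (a)+(a)+a   [P ::= a]

S=>S+P=>S+P+P=>P+P+P=>(S)+P+P=>(P)+P+P=>(a)+P+P=>(a)+(S)+P=>(a)+(P)+P=>(a)+(a)+P=>(a)+(a)+a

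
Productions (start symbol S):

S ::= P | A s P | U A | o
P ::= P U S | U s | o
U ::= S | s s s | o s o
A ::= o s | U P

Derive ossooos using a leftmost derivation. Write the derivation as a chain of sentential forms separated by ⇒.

S ⇒ P ⇒ Us ⇒ Ss ⇒ UAs ⇒ SAs ⇒ AsPAs ⇒ ossPAs ⇒ ossoAs ⇒ ossoUPs ⇒ ossoSPs ⇒ ossooPs ⇒ ossooos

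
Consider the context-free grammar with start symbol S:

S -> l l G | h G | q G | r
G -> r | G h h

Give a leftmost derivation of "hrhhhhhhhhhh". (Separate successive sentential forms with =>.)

S => hG => hGhh => hGhhhh => hGhhhhhh => hGhhhhhhhh => hGhhhhhhhhhh => hrhhhhhhhhhh

S => hG   [S -> h G]
hG => hGhh   [G -> G h h]
hGhh => hGhhhh   [G -> G h h]
hGhhhh => hGhhhhhh   [G -> G h h]
hGhhhhhh => hGhhhhhhhh   [G -> G h h]
hGhhhhhhhh => hGhhhhhhhhhh   [G -> G h h]
hGhhhhhhhhhh => hrhhhhhhhhhh   [G -> r]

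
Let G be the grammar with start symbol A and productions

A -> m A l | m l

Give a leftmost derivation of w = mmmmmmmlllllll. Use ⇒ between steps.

A⇒mAl⇒mmAll⇒mmmAlll⇒mmmmAllll⇒mmmmmAlllll⇒mmmmmmAllllll⇒mmmmmmmlllllll

A ⇒ mAl   [A -> m A l]
mAl ⇒ mmAll   [A -> m A l]
mmAll ⇒ mmmAlll   [A -> m A l]
mmmAlll ⇒ mmmmAllll   [A -> m A l]
mmmmAllll ⇒ mmmmmAlllll   [A -> m A l]
mmmmmAlllll ⇒ mmmmmmAllllll   [A -> m A l]
mmmmmmAllllll ⇒ mmmmmmmlllllll   [A -> m l]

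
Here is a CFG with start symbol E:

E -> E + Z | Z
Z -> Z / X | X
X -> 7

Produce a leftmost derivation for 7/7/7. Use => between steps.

E => Z   [E -> Z]
Z => Z/X   [Z -> Z / X]
Z/X => Z/X/X   [Z -> Z / X]
Z/X/X => X/X/X   [Z -> X]
X/X/X => 7/X/X   [X -> 7]
7/X/X => 7/7/X   [X -> 7]
7/7/X => 7/7/7   [X -> 7]

E => Z => Z/X => Z/X/X => X/X/X => 7/X/X => 7/7/X => 7/7/7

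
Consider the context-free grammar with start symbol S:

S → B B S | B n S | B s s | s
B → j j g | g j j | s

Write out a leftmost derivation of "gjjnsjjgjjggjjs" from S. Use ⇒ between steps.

S ⇒ BnS ⇒ gjjnS ⇒ gjjnBBS ⇒ gjjnsBS ⇒ gjjnsjjgS ⇒ gjjnsjjgBBS ⇒ gjjnsjjgjjgBS ⇒ gjjnsjjgjjggjjS ⇒ gjjnsjjgjjggjjs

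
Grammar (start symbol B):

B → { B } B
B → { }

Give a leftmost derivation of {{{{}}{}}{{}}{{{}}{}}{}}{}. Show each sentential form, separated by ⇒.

B ⇒ {B}B ⇒ {{B}B}B ⇒ {{{B}B}B}B ⇒ {{{{}}B}B}B ⇒ {{{{}}{}}B}B ⇒ {{{{}}{}}{B}B}B ⇒ {{{{}}{}}{{}}B}B ⇒ {{{{}}{}}{{}}{B}B}B ⇒ {{{{}}{}}{{}}{{B}B}B}B ⇒ {{{{}}{}}{{}}{{{}}B}B}B ⇒ {{{{}}{}}{{}}{{{}}{}}B}B ⇒ {{{{}}{}}{{}}{{{}}{}}{}}B ⇒ {{{{}}{}}{{}}{{{}}{}}{}}{}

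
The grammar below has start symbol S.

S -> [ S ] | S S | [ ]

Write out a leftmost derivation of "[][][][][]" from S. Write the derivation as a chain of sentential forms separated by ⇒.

S⇒SS⇒SSS⇒SSSS⇒SSSSS⇒[]SSSS⇒[][]SSS⇒[][][]SS⇒[][][][]S⇒[][][][][]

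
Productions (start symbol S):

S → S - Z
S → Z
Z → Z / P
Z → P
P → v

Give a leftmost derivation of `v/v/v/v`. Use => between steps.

S => Z => Z/P => Z/P/P => Z/P/P/P => P/P/P/P => v/P/P/P => v/v/P/P => v/v/v/P => v/v/v/v

S => Z   [S → Z]
Z => Z/P   [Z → Z / P]
Z/P => Z/P/P   [Z → Z / P]
Z/P/P => Z/P/P/P   [Z → Z / P]
Z/P/P/P => P/P/P/P   [Z → P]
P/P/P/P => v/P/P/P   [P → v]
v/P/P/P => v/v/P/P   [P → v]
v/v/P/P => v/v/v/P   [P → v]
v/v/v/P => v/v/v/v   [P → v]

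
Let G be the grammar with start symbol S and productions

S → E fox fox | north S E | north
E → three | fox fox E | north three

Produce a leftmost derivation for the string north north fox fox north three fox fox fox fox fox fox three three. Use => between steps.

S => north S E => north north S E E => north north E fox fox E E => north north fox fox E fox fox E E => north north fox fox north three fox fox E E => north north fox fox north three fox fox fox fox E E => north north fox fox north three fox fox fox fox fox fox E E => north north fox fox north three fox fox fox fox fox fox three E => north north fox fox north three fox fox fox fox fox fox three three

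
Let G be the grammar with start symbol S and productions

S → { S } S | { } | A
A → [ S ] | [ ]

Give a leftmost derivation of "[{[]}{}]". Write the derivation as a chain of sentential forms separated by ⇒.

S ⇒ A   [S → A]
A ⇒ [S]   [A → [ S ]]
[S] ⇒ [{S}S]   [S → { S } S]
[{S}S] ⇒ [{A}S]   [S → A]
[{A}S] ⇒ [{[]}S]   [A → [ ]]
[{[]}S] ⇒ [{[]}{}]   [S → { }]

S ⇒ A ⇒ [S] ⇒ [{S}S] ⇒ [{A}S] ⇒ [{[]}S] ⇒ [{[]}{}]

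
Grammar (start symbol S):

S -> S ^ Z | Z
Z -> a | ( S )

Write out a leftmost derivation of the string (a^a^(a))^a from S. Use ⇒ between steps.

S ⇒ S^Z ⇒ Z^Z ⇒ (S)^Z ⇒ (S^Z)^Z ⇒ (S^Z^Z)^Z ⇒ (Z^Z^Z)^Z ⇒ (a^Z^Z)^Z ⇒ (a^a^Z)^Z ⇒ (a^a^(S))^Z ⇒ (a^a^(Z))^Z ⇒ (a^a^(a))^Z ⇒ (a^a^(a))^a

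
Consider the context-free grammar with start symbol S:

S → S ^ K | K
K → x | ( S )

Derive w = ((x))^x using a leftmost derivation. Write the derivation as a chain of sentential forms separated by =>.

S => S^K   [S → S ^ K]
S^K => K^K   [S → K]
K^K => (S)^K   [K → ( S )]
(S)^K => (K)^K   [S → K]
(K)^K => ((S))^K   [K → ( S )]
((S))^K => ((K))^K   [S → K]
((K))^K => ((x))^K   [K → x]
((x))^K => ((x))^x   [K → x]

S => S^K => K^K => (S)^K => (K)^K => ((S))^K => ((K))^K => ((x))^K => ((x))^x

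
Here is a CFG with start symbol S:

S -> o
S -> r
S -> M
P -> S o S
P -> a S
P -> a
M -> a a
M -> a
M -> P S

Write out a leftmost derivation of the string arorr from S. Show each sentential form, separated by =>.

S => M => PS => SoSS => MoSS => PSoSS => aSoSS => aroSS => arorS => arorr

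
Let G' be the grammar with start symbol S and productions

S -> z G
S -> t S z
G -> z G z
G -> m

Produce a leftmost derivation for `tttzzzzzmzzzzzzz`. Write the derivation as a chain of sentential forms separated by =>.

S => tSz   [S -> t S z]
tSz => ttSzz   [S -> t S z]
ttSzz => tttSzzz   [S -> t S z]
tttSzzz => tttzGzzz   [S -> z G]
tttzGzzz => tttzzGzzzz   [G -> z G z]
tttzzGzzzz => tttzzzGzzzzz   [G -> z G z]
tttzzzGzzzzz => tttzzzzGzzzzzz   [G -> z G z]
tttzzzzGzzzzzz => tttzzzzzGzzzzzzz   [G -> z G z]
tttzzzzzGzzzzzzz => tttzzzzzmzzzzzzz   [G -> m]

S => tSz => ttSzz => tttSzzz => tttzGzzz => tttzzGzzzz => tttzzzGzzzzz => tttzzzzGzzzzzz => tttzzzzzGzzzzzzz => tttzzzzzmzzzzzzz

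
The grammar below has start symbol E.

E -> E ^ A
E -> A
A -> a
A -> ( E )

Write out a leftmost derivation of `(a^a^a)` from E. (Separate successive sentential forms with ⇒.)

E ⇒ A   [E -> A]
A ⇒ (E)   [A -> ( E )]
(E) ⇒ (E^A)   [E -> E ^ A]
(E^A) ⇒ (E^A^A)   [E -> E ^ A]
(E^A^A) ⇒ (A^A^A)   [E -> A]
(A^A^A) ⇒ (a^A^A)   [A -> a]
(a^A^A) ⇒ (a^a^A)   [A -> a]
(a^a^A) ⇒ (a^a^a)   [A -> a]

E⇒A⇒(E)⇒(E^A)⇒(E^A^A)⇒(A^A^A)⇒(a^A^A)⇒(a^a^A)⇒(a^a^a)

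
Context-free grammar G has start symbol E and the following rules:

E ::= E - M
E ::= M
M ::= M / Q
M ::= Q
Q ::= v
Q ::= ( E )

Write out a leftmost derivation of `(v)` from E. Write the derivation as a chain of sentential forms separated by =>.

E=>M=>Q=>(E)=>(M)=>(Q)=>(v)

E => M   [E ::= M]
M => Q   [M ::= Q]
Q => (E)   [Q ::= ( E )]
(E) => (M)   [E ::= M]
(M) => (Q)   [M ::= Q]
(Q) => (v)   [Q ::= v]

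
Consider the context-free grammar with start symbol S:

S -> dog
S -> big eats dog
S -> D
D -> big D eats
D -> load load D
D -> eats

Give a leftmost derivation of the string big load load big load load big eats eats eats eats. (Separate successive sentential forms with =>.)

S => D => big D eats => big load load D eats => big load load big D eats eats => big load load big load load D eats eats => big load load big load load big D eats eats eats => big load load big load load big eats eats eats eats

S => D   [S -> D]
D => big D eats   [D -> big D eats]
big D eats => big load load D eats   [D -> load load D]
big load load D eats => big load load big D eats eats   [D -> big D eats]
big load load big D eats eats => big load load big load load D eats eats   [D -> load load D]
big load load big load load D eats eats => big load load big load load big D eats eats eats   [D -> big D eats]
big load load big load load big D eats eats eats => big load load big load load big eats eats eats eats   [D -> eats]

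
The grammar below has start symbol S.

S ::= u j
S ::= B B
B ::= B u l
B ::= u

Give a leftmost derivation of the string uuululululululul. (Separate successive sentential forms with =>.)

S => BB   [S ::= B B]
BB => uB   [B ::= u]
uB => uBul   [B ::= B u l]
uBul => uBulul   [B ::= B u l]
uBulul => uBululul   [B ::= B u l]
uBululul => uBulululul   [B ::= B u l]
uBulululul => uBululululul   [B ::= B u l]
uBululululul => uBulululululul   [B ::= B u l]
uBulululululul => uBululululululul   [B ::= B u l]
uBululululululul => uuululululululul   [B ::= u]

S => BB => uB => uBul => uBulul => uBululul => uBulululul => uBululululul => uBulululululul => uBululululululul => uuululululululul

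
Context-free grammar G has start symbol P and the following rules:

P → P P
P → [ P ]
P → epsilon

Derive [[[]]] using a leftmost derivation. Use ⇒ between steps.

P ⇒ PP ⇒ [P]P ⇒ [PP]P ⇒ [PPP]P ⇒ [[P]PP]P ⇒ [[PP]PP]P ⇒ [[[P]P]PP]P ⇒ [[[]P]PP]P ⇒ [[[]]PP]P ⇒ [[[]]P]P ⇒ [[[]]]P ⇒ [[[]]]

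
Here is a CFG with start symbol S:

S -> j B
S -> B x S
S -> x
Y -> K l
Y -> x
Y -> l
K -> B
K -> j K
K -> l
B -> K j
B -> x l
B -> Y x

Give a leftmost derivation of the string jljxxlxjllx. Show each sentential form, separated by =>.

S => BxS   [S -> B x S]
BxS => KjxS   [B -> K j]
KjxS => jKjxS   [K -> j K]
jKjxS => jljxS   [K -> l]
jljxS => jljxBxS   [S -> B x S]
jljxBxS => jljxxlxS   [B -> x l]
jljxxlxS => jljxxlxjB   [S -> j B]
jljxxlxjB => jljxxlxjYx   [B -> Y x]
jljxxlxjYx => jljxxlxjKlx   [Y -> K l]
jljxxlxjKlx => jljxxlxjllx   [K -> l]

S => BxS => KjxS => jKjxS => jljxS => jljxBxS => jljxxlxS => jljxxlxjB => jljxxlxjYx => jljxxlxjKlx => jljxxlxjllx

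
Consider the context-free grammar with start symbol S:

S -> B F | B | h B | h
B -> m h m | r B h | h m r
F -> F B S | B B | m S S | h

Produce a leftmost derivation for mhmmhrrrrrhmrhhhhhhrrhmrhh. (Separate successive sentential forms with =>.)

S => BF => mhmF => mhmmSS => mhmmhBS => mhmmhrBhS => mhmmhrrBhhS => mhmmhrrrBhhhS => mhmmhrrrrBhhhhS => mhmmhrrrrrBhhhhhS => mhmmhrrrrrhmrhhhhhS => mhmmhrrrrrhmrhhhhhhB => mhmmhrrrrrhmrhhhhhhrBh => mhmmhrrrrrhmrhhhhhhrrBhh => mhmmhrrrrrhmrhhhhhhrrhmrhh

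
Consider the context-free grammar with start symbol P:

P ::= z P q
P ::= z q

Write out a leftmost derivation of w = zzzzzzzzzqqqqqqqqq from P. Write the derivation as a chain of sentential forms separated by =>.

P => zPq   [P ::= z P q]
zPq => zzPqq   [P ::= z P q]
zzPqq => zzzPqqq   [P ::= z P q]
zzzPqqq => zzzzPqqqq   [P ::= z P q]
zzzzPqqqq => zzzzzPqqqqq   [P ::= z P q]
zzzzzPqqqqq => zzzzzzPqqqqqq   [P ::= z P q]
zzzzzzPqqqqqq => zzzzzzzPqqqqqqq   [P ::= z P q]
zzzzzzzPqqqqqqq => zzzzzzzzPqqqqqqqq   [P ::= z P q]
zzzzzzzzPqqqqqqqq => zzzzzzzzzqqqqqqqqq   [P ::= z q]

P => zPq => zzPqq => zzzPqqq => zzzzPqqqq => zzzzzPqqqqq => zzzzzzPqqqqqq => zzzzzzzPqqqqqqq => zzzzzzzzPqqqqqqqq => zzzzzzzzzqqqqqqqqq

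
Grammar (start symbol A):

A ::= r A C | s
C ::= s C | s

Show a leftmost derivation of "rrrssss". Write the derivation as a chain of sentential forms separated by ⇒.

A⇒rAC⇒rrACC⇒rrrACCC⇒rrrsCCC⇒rrrssCC⇒rrrsssC⇒rrrssss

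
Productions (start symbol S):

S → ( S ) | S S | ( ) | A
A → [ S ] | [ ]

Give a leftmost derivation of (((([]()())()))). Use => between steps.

S => (S) => ((S)) => (((S))) => (((SS))) => ((((S)S))) => ((((SS)S))) => ((((SSS)S))) => ((((ASS)S))) => (((([]SS)S))) => (((([]()S)S))) => (((([]()())S))) => (((([]()())())))

S => (S)   [S → ( S )]
(S) => ((S))   [S → ( S )]
((S)) => (((S)))   [S → ( S )]
(((S))) => (((SS)))   [S → S S]
(((SS))) => ((((S)S)))   [S → ( S )]
((((S)S))) => ((((SS)S)))   [S → S S]
((((SS)S))) => ((((SSS)S)))   [S → S S]
((((SSS)S))) => ((((ASS)S)))   [S → A]
((((ASS)S))) => (((([]SS)S)))   [A → [ ]]
(((([]SS)S))) => (((([]()S)S)))   [S → ( )]
(((([]()S)S))) => (((([]()())S)))   [S → ( )]
(((([]()())S))) => (((([]()())())))   [S → ( )]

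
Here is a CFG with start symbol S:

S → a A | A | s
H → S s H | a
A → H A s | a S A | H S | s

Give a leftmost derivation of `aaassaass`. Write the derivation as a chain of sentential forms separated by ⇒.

S ⇒ aA ⇒ aaSA ⇒ aaaAA ⇒ aaaHSA ⇒ aaaSsHSA ⇒ aaassHSA ⇒ aaassaSA ⇒ aaassaaAA ⇒ aaassaasA ⇒ aaassaass

S ⇒ aA   [S → a A]
aA ⇒ aaSA   [A → a S A]
aaSA ⇒ aaaAA   [S → a A]
aaaAA ⇒ aaaHSA   [A → H S]
aaaHSA ⇒ aaaSsHSA   [H → S s H]
aaaSsHSA ⇒ aaassHSA   [S → s]
aaassHSA ⇒ aaassaSA   [H → a]
aaassaSA ⇒ aaassaaAA   [S → a A]
aaassaaAA ⇒ aaassaasA   [A → s]
aaassaasA ⇒ aaassaass   [A → s]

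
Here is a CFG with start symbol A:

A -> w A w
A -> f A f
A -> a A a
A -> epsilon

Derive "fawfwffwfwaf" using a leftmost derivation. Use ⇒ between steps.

A ⇒ fAf   [A -> f A f]
fAf ⇒ faAaf   [A -> a A a]
faAaf ⇒ fawAwaf   [A -> w A w]
fawAwaf ⇒ fawfAfwaf   [A -> f A f]
fawfAfwaf ⇒ fawfwAwfwaf   [A -> w A w]
fawfwAwfwaf ⇒ fawfwfAfwfwaf   [A -> f A f]
fawfwfAfwfwaf ⇒ fawfwffwfwaf   [A -> epsilon]

A ⇒ fAf ⇒ faAaf ⇒ fawAwaf ⇒ fawfAfwaf ⇒ fawfwAwfwaf ⇒ fawfwfAfwfwaf ⇒ fawfwffwfwaf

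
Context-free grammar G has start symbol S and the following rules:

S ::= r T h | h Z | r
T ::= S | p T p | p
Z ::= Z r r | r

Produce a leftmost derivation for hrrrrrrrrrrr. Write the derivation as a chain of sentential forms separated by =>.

S => hZ => hZrr => hZrrrr => hZrrrrrr => hZrrrrrrrr => hZrrrrrrrrrr => hrrrrrrrrrrr

S => hZ   [S ::= h Z]
hZ => hZrr   [Z ::= Z r r]
hZrr => hZrrrr   [Z ::= Z r r]
hZrrrr => hZrrrrrr   [Z ::= Z r r]
hZrrrrrr => hZrrrrrrrr   [Z ::= Z r r]
hZrrrrrrrr => hZrrrrrrrrrr   [Z ::= Z r r]
hZrrrrrrrrrr => hrrrrrrrrrrr   [Z ::= r]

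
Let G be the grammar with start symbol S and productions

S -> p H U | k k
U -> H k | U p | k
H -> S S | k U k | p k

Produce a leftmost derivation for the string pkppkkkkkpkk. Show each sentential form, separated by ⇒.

S ⇒ pHU ⇒ pkUkU ⇒ pkUpkU ⇒ pkHkpkU ⇒ pkSSkpkU ⇒ pkpHUSkpkU ⇒ pkppkUSkpkU ⇒ pkppkkSkpkU ⇒ pkppkkkkkpkU ⇒ pkppkkkkkpkk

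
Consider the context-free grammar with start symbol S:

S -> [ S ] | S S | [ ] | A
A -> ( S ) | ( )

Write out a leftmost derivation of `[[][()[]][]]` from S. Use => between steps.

S=>[S]=>[SS]=>[SSS]=>[[]SS]=>[[][S]S]=>[[][SS]S]=>[[][AS]S]=>[[][()S]S]=>[[][()[]]S]=>[[][()[]][]]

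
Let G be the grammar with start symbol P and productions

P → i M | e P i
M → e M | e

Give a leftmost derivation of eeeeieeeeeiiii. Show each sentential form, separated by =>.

P => ePi   [P → e P i]
ePi => eePii   [P → e P i]
eePii => eeePiii   [P → e P i]
eeePiii => eeeePiiii   [P → e P i]
eeeePiiii => eeeeiMiiii   [P → i M]
eeeeiMiiii => eeeeieMiiii   [M → e M]
eeeeieMiiii => eeeeieeMiiii   [M → e M]
eeeeieeMiiii => eeeeieeeMiiii   [M → e M]
eeeeieeeMiiii => eeeeieeeeMiiii   [M → e M]
eeeeieeeeMiiii => eeeeieeeeeiiii   [M → e]

P=>ePi=>eePii=>eeePiii=>eeeePiiii=>eeeeiMiiii=>eeeeieMiiii=>eeeeieeMiiii=>eeeeieeeMiiii=>eeeeieeeeMiiii=>eeeeieeeeeiiii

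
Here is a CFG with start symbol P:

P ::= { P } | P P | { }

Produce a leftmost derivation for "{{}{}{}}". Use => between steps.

P=>{P}=>{PP}=>{PPP}=>{{}PP}=>{{}{}P}=>{{}{}{}}

P => {P}   [P ::= { P }]
{P} => {PP}   [P ::= P P]
{PP} => {PPP}   [P ::= P P]
{PPP} => {{}PP}   [P ::= { }]
{{}PP} => {{}{}P}   [P ::= { }]
{{}{}P} => {{}{}{}}   [P ::= { }]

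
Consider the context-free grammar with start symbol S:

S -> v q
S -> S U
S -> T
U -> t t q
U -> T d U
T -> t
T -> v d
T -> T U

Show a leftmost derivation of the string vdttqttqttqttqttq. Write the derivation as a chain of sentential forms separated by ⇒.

S⇒SU⇒TU⇒TUU⇒TUUU⇒TUUUU⇒TUUUUU⇒vdUUUUU⇒vdttqUUUU⇒vdttqttqUUU⇒vdttqttqttqUU⇒vdttqttqttqttqU⇒vdttqttqttqttqttq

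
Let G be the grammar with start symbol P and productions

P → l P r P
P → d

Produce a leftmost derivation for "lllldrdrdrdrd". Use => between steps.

P=>lPrP=>llPrPrP=>lllPrPrPrP=>llllPrPrPrPrP=>lllldrPrPrPrP=>lllldrdrPrPrP=>lllldrdrdrPrP=>lllldrdrdrdrP=>lllldrdrdrdrd

P => lPrP   [P → l P r P]
lPrP => llPrPrP   [P → l P r P]
llPrPrP => lllPrPrPrP   [P → l P r P]
lllPrPrPrP => llllPrPrPrPrP   [P → l P r P]
llllPrPrPrPrP => lllldrPrPrPrP   [P → d]
lllldrPrPrPrP => lllldrdrPrPrP   [P → d]
lllldrdrPrPrP => lllldrdrdrPrP   [P → d]
lllldrdrdrPrP => lllldrdrdrdrP   [P → d]
lllldrdrdrdrP => lllldrdrdrdrd   [P → d]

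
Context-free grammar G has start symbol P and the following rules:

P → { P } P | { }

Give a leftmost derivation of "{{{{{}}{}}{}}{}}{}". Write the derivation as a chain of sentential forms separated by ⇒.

P ⇒ {P}P   [P → { P } P]
{P}P ⇒ {{P}P}P   [P → { P } P]
{{P}P}P ⇒ {{{P}P}P}P   [P → { P } P]
{{{P}P}P}P ⇒ {{{{P}P}P}P}P   [P → { P } P]
{{{{P}P}P}P}P ⇒ {{{{{}}P}P}P}P   [P → { }]
{{{{{}}P}P}P}P ⇒ {{{{{}}{}}P}P}P   [P → { }]
{{{{{}}{}}P}P}P ⇒ {{{{{}}{}}{}}P}P   [P → { }]
{{{{{}}{}}{}}P}P ⇒ {{{{{}}{}}{}}{}}P   [P → { }]
{{{{{}}{}}{}}{}}P ⇒ {{{{{}}{}}{}}{}}{}   [P → { }]

P ⇒ {P}P ⇒ {{P}P}P ⇒ {{{P}P}P}P ⇒ {{{{P}P}P}P}P ⇒ {{{{{}}P}P}P}P ⇒ {{{{{}}{}}P}P}P ⇒ {{{{{}}{}}{}}P}P ⇒ {{{{{}}{}}{}}{}}P ⇒ {{{{{}}{}}{}}{}}{}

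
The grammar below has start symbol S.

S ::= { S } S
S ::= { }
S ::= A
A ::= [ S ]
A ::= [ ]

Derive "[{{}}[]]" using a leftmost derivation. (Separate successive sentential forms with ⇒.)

S ⇒ A   [S ::= A]
A ⇒ [S]   [A ::= [ S ]]
[S] ⇒ [{S}S]   [S ::= { S } S]
[{S}S] ⇒ [{{}}S]   [S ::= { }]
[{{}}S] ⇒ [{{}}A]   [S ::= A]
[{{}}A] ⇒ [{{}}[]]   [A ::= [ ]]

S ⇒ A ⇒ [S] ⇒ [{S}S] ⇒ [{{}}S] ⇒ [{{}}A] ⇒ [{{}}[]]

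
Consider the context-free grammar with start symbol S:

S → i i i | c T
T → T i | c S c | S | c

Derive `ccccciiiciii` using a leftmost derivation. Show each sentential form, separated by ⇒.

S⇒cT⇒cTi⇒cTii⇒cSii⇒ccTii⇒ccSii⇒cccTii⇒cccSii⇒ccccTii⇒ccccTiii⇒cccccSciii⇒ccccciiiciii

S ⇒ cT   [S → c T]
cT ⇒ cTi   [T → T i]
cTi ⇒ cTii   [T → T i]
cTii ⇒ cSii   [T → S]
cSii ⇒ ccTii   [S → c T]
ccTii ⇒ ccSii   [T → S]
ccSii ⇒ cccTii   [S → c T]
cccTii ⇒ cccSii   [T → S]
cccSii ⇒ ccccTii   [S → c T]
ccccTii ⇒ ccccTiii   [T → T i]
ccccTiii ⇒ cccccSciii   [T → c S c]
cccccSciii ⇒ ccccciiiciii   [S → i i i]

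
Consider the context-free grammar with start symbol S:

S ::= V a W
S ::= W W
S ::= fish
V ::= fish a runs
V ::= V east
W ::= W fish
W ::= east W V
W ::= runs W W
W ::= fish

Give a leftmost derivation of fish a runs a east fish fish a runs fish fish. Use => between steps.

S => V a W   [S ::= V a W]
V a W => fish a runs a W   [V ::= fish a runs]
fish a runs a W => fish a runs a W fish   [W ::= W fish]
fish a runs a W fish => fish a runs a W fish fish   [W ::= W fish]
fish a runs a W fish fish => fish a runs a east W V fish fish   [W ::= east W V]
fish a runs a east W V fish fish => fish a runs a east fish V fish fish   [W ::= fish]
fish a runs a east fish V fish fish => fish a runs a east fish fish a runs fish fish   [V ::= fish a runs]

S => V a W => fish a runs a W => fish a runs a W fish => fish a runs a W fish fish => fish a runs a east W V fish fish => fish a runs a east fish V fish fish => fish a runs a east fish fish a runs fish fish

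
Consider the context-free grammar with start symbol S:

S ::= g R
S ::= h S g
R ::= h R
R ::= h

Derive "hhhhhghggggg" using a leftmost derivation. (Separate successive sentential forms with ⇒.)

S⇒hSg⇒hhSgg⇒hhhSggg⇒hhhhSgggg⇒hhhhhSggggg⇒hhhhhgRggggg⇒hhhhhghggggg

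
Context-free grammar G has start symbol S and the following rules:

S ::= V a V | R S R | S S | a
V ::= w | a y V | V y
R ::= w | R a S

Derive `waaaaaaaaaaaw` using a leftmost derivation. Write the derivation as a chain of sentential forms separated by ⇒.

S⇒RSR⇒RaSSR⇒RaSaSSR⇒RaSaSaSSR⇒RaSaSaSaSSR⇒RaSaSaSaSaSSR⇒waSaSaSaSaSSR⇒waaaSaSaSaSSR⇒waaaaaSaSaSSR⇒waaaaaaaSaSSR⇒waaaaaaaaaSSR⇒waaaaaaaaaaSR⇒waaaaaaaaaaaR⇒waaaaaaaaaaaw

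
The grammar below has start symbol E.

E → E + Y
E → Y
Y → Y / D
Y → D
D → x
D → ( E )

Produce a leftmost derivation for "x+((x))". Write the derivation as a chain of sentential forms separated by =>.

E => E+Y   [E → E + Y]
E+Y => Y+Y   [E → Y]
Y+Y => D+Y   [Y → D]
D+Y => x+Y   [D → x]
x+Y => x+D   [Y → D]
x+D => x+(E)   [D → ( E )]
x+(E) => x+(Y)   [E → Y]
x+(Y) => x+(D)   [Y → D]
x+(D) => x+((E))   [D → ( E )]
x+((E)) => x+((Y))   [E → Y]
x+((Y)) => x+((D))   [Y → D]
x+((D)) => x+((x))   [D → x]

E => E+Y => Y+Y => D+Y => x+Y => x+D => x+(E) => x+(Y) => x+(D) => x+((E)) => x+((Y)) => x+((D)) => x+((x))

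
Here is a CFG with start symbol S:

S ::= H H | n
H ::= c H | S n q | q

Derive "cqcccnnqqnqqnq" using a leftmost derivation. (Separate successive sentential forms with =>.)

S=>HH=>cHH=>cqH=>cqSnq=>cqHHnq=>cqcHHnq=>cqccHHnq=>cqccSnqHnq=>cqccHHnqHnq=>cqcccHHnqHnq=>cqcccSnqHnqHnq=>cqcccnnqHnqHnq=>cqcccnnqqnqHnq=>cqcccnnqqnqqnq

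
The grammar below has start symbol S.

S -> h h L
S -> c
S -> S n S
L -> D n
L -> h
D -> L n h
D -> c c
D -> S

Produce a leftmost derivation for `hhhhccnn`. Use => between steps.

S => hhL => hhDn => hhSn => hhhhLn => hhhhDnn => hhhhccnn

S => hhL   [S -> h h L]
hhL => hhDn   [L -> D n]
hhDn => hhSn   [D -> S]
hhSn => hhhhLn   [S -> h h L]
hhhhLn => hhhhDnn   [L -> D n]
hhhhDnn => hhhhccnn   [D -> c c]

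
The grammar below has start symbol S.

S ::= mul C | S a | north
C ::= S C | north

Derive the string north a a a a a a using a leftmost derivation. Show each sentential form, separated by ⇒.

S ⇒ S a ⇒ S a a ⇒ S a a a ⇒ S a a a a ⇒ S a a a a a ⇒ S a a a a a a ⇒ north a a a a a a

S ⇒ S a   [S ::= S a]
S a ⇒ S a a   [S ::= S a]
S a a ⇒ S a a a   [S ::= S a]
S a a a ⇒ S a a a a   [S ::= S a]
S a a a a ⇒ S a a a a a   [S ::= S a]
S a a a a a ⇒ S a a a a a a   [S ::= S a]
S a a a a a a ⇒ north a a a a a a   [S ::= north]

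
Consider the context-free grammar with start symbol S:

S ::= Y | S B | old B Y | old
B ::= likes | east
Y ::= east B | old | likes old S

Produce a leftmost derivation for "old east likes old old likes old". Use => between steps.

S => old B Y   [S ::= old B Y]
old B Y => old east Y   [B ::= east]
old east Y => old east likes old S   [Y ::= likes old S]
old east likes old S => old east likes old old B Y   [S ::= old B Y]
old east likes old old B Y => old east likes old old likes Y   [B ::= likes]
old east likes old old likes Y => old east likes old old likes old   [Y ::= old]

S => old B Y => old east Y => old east likes old S => old east likes old old B Y => old east likes old old likes Y => old east likes old old likes old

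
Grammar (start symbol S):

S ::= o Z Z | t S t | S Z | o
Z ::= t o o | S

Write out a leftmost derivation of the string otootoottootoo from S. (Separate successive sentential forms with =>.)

S => oZZ   [S ::= o Z Z]
oZZ => oSZ   [Z ::= S]
oSZ => oSZZ   [S ::= S Z]
oSZZ => otStZZ   [S ::= t S t]
otStZZ => otoZZtZZ   [S ::= o Z Z]
otoZZtZZ => otoSZtZZ   [Z ::= S]
otoSZtZZ => otooZtZZ   [S ::= o]
otooZtZZ => otootootZZ   [Z ::= t o o]
otootootZZ => otootoottooZ   [Z ::= t o o]
otootoottooZ => otootoottootoo   [Z ::= t o o]

S => oZZ => oSZ => oSZZ => otStZZ => otoZZtZZ => otoSZtZZ => otooZtZZ => otootootZZ => otootoottooZ => otootoottootoo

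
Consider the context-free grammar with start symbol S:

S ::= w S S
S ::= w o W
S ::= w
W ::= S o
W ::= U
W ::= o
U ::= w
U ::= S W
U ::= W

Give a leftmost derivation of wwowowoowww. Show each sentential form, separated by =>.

S=>wSS=>wwoWS=>wwoSoS=>wwowoWoS=>wwowoUoS=>wwowoSWoS=>wwowowWoS=>wwowowooS=>wwowowoowSS=>wwowowoowwS=>wwowowoowww

S => wSS   [S ::= w S S]
wSS => wwoWS   [S ::= w o W]
wwoWS => wwoSoS   [W ::= S o]
wwoSoS => wwowoWoS   [S ::= w o W]
wwowoWoS => wwowoUoS   [W ::= U]
wwowoUoS => wwowoSWoS   [U ::= S W]
wwowoSWoS => wwowowWoS   [S ::= w]
wwowowWoS => wwowowooS   [W ::= o]
wwowowooS => wwowowoowSS   [S ::= w S S]
wwowowoowSS => wwowowoowwS   [S ::= w]
wwowowoowwS => wwowowoowww   [S ::= w]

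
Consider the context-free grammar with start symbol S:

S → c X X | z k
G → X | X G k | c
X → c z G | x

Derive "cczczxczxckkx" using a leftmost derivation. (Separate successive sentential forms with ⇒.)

S⇒cXX⇒cczGX⇒cczXX⇒cczczGX⇒cczczXGkX⇒cczczxGkX⇒cczczxXGkkX⇒cczczxczGGkkX⇒cczczxczXGkkX⇒cczczxczxGkkX⇒cczczxczxckkX⇒cczczxczxckkx

S ⇒ cXX   [S → c X X]
cXX ⇒ cczGX   [X → c z G]
cczGX ⇒ cczXX   [G → X]
cczXX ⇒ cczczGX   [X → c z G]
cczczGX ⇒ cczczXGkX   [G → X G k]
cczczXGkX ⇒ cczczxGkX   [X → x]
cczczxGkX ⇒ cczczxXGkkX   [G → X G k]
cczczxXGkkX ⇒ cczczxczGGkkX   [X → c z G]
cczczxczGGkkX ⇒ cczczxczXGkkX   [G → X]
cczczxczXGkkX ⇒ cczczxczxGkkX   [X → x]
cczczxczxGkkX ⇒ cczczxczxckkX   [G → c]
cczczxczxckkX ⇒ cczczxczxckkx   [X → x]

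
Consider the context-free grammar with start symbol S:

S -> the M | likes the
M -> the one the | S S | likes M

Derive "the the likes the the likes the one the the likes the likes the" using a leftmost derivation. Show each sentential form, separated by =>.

S => the M => the S S => the the M S => the the S S S => the the likes the S S => the the likes the the M S => the the likes the the likes M S => the the likes the the likes the one the S => the the likes the the likes the one the the M => the the likes the the likes the one the the S S => the the likes the the likes the one the the likes the S => the the likes the the likes the one the the likes the likes the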